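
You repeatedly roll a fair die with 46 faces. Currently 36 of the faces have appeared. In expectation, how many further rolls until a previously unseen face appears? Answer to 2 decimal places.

The number of rolls until the next new face is geometric with success probability 10/46, so its mean is 46/10.
E = 46/10 = 4.600.

4.60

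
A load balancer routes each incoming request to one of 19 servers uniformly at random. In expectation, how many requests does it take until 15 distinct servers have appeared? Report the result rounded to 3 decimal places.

27.824

With k distinct servers already seen, the next new one arrives after an expected 19/(19-k) requests.
Sum over k = 0,...,14: E = 19/19 + 19/18 + 19/17 + ... + 19/6 + 19/5 = 27.8237.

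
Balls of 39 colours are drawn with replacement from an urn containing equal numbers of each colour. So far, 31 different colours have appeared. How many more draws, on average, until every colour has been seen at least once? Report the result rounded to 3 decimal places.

105.996

From k distinct to k+1 distinct takes on average 39/(39-k) draws.
Sum over k = 31,...,38: E = 39/8 + 39/7 + 39/6 + ... + 39/2 + 39/1 = 105.9964.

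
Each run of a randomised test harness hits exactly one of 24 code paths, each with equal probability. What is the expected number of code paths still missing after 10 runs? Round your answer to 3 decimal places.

15.681

For each code path, P(unseen after 10) = (23/24)^10 = 0.6534.
By linearity of expectation, E[unseen] = 24·(23/24)^10 = 15.6811.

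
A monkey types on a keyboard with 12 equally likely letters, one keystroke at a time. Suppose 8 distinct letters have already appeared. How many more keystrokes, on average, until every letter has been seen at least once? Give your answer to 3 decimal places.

25.000

With k distinct letters already seen, the next new one takes an expected 12/(12-k) keystrokes.
Sum over k = 8,...,11: E = 12/4 + 12/3 + 12/2 + 12/1 = 25.0000.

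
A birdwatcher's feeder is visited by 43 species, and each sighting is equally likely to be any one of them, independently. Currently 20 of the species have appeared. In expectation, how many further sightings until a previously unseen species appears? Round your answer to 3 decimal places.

The number of sightings until the next new species is geometric with success probability 23/43, so its mean is 43/23.
E = 43/23 = 1.8696.

1.870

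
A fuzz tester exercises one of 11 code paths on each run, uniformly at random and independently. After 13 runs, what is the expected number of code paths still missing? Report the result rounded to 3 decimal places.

For each code path, P(unseen after 13) = (10/11)^13 = 0.2897.
By linearity of expectation, E[unseen] = 11·(10/11)^13 = 3.1863.

3.186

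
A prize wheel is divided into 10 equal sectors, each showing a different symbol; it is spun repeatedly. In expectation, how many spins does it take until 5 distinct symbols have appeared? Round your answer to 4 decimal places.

With k distinct symbols already seen, the next new one arrives after an expected 10/(10-k) spins.
Sum over k = 0,...,4: E = 10/10 + 10/9 + 10/8 + 10/7 + 10/6 = 6.45635.

6.4563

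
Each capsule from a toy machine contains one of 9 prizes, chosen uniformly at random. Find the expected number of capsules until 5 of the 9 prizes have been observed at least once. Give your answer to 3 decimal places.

6.711

With k distinct prizes already seen, the next new one arrives after an expected 9/(9-k) capsules.
Sum over k = 0,...,4: E = 9/9 + 9/8 + 9/7 + 9/6 + 9/5 = 6.7107.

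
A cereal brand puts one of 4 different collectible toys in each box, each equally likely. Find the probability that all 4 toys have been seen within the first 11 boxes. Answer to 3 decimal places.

0.834

By inclusion–exclusion over which toys are missing,
P(all seen) = Σ_{j=0}^{4} (-1)^j C(4,j)((4-j)/4)^11
= 1.0000 - 0.1689 + 0.0029 - 0.0000 + 0.0000
= 0.8340.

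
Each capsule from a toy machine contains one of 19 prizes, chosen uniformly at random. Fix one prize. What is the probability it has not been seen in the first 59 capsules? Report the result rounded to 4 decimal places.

0.0412

On each capsule the fixed prize fails to appear with probability 18/19.
P(still missing after 59) = (18/19)^59 = 0.04117.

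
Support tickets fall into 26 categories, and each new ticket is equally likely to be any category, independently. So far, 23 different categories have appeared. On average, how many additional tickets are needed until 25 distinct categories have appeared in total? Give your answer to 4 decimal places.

21.6667

With k distinct categories already seen, the next new one takes an expected 26/(26-k) tickets.
Sum over k = 23,...,24: E = 26/3 + 26/2 = 21.66667.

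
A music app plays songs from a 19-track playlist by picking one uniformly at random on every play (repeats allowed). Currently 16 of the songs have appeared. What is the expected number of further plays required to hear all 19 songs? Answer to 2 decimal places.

34.83

The wait to go from k to k+1 distinct songs is geometric with mean 19/(19-k).
Sum over k = 16,...,18: E = 19/3 + 19/2 + 19/1 = 34.833.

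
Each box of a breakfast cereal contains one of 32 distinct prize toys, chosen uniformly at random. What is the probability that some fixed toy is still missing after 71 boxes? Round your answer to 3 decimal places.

On each box the fixed toy fails to appear with probability 31/32.
P(still missing after 71) = (31/32)^71 = 0.1050.

0.105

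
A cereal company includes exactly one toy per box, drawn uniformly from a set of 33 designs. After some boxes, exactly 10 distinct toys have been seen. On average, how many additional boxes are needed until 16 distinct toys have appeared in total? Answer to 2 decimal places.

The wait to go from k to k+1 distinct toys is geometric with mean 33/(33-k).
Sum over k = 10,...,15: E = 33/23 + 33/22 + 33/21 + 33/20 + 33/19 + 33/18 = 9.726.

9.73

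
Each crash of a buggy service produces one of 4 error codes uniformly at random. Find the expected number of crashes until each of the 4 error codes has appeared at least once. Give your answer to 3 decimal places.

8.333

The wait to go from k to k+1 distinct error codes is geometric with mean 4/(4-k).
E[T] = 4/4 + 4/3 + 4/2 + 4/1 = 4·H_{4}.
H_{4} = 2.0833, so E[T] = 8.3333.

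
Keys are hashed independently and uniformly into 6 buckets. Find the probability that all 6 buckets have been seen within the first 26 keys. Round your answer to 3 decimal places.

By inclusion–exclusion over which buckets are missing,
P(all seen) = Σ_{j=0}^{6} (-1)^j C(6,j)((6-j)/6)^26
= 1.0000 - 0.0524 + 0.0004 - 0.0000 + 0.0000 - 0.0000 + 0.0000
= 0.9480.

0.948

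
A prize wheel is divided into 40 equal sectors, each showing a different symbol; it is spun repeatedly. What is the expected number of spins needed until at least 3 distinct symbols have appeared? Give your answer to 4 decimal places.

3.0783

With k distinct symbols already seen, the next new one arrives after an expected 40/(40-k) spins.
Sum over k = 0,...,2: E = 40/40 + 40/39 + 40/38 = 3.07827.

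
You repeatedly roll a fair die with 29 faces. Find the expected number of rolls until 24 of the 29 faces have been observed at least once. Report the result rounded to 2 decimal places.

48.67

With k distinct faces already seen, the next new one arrives after an expected 29/(29-k) rolls.
Sum over k = 0,...,23: E = 29/29 + 29/28 + 29/27 + ... + 29/7 + 29/6 = 48.671.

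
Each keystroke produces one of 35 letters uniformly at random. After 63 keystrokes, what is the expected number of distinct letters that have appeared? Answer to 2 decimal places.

For each letter, P(seen in 63 keystrokes) = 1 - (34/35)^63 = 0.839.
By linearity of expectation, E[distinct seen] = 35·(1 - (34/35)^63) = 29.364.

29.36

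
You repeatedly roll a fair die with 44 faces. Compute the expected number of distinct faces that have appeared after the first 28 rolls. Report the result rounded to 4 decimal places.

For each face, P(seen in 28 rolls) = 1 - (43/44)^28 = 0.47466.
By linearity of expectation, E[distinct seen] = 44·(1 - (43/44)^28) = 20.88497.

20.8850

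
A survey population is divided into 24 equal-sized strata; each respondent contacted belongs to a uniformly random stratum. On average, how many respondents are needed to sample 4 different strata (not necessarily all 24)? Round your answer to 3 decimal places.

4.277

Going from k to k+1 distinct takes a geometric number of respondents with mean 24/(24-k).
Sum over k = 0,...,3: E = 24/24 + 24/23 + 24/22 + 24/21 = 4.2772.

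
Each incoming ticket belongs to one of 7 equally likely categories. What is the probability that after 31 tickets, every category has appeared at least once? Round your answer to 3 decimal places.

By inclusion–exclusion over which categories are missing,
P(all seen) = Σ_{j=0}^{7} (-1)^j C(7,j)((7-j)/7)^31
= 1.0000 - 0.0589 + 0.0006 - 0.0000 + 0.0000 - 0.0000 + 0.0000 - 0.0000
= 0.9418.

0.942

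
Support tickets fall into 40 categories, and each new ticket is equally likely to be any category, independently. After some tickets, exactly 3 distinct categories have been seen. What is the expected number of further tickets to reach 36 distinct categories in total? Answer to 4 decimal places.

The wait to go from k to k+1 distinct categories is geometric with mean 40/(40-k).
Sum over k = 3,...,35: E = 40/37 + 40/36 + 40/35 + ... + 40/6 + 40/5 = 84.73012.

84.7301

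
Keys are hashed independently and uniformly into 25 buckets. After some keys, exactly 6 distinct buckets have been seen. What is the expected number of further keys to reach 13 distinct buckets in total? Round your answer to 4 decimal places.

With k distinct buckets already seen, the next new one takes an expected 25/(25-k) keys.
Sum over k = 6,...,12: E = 25/19 + 25/18 + 25/17 + ... + 25/14 + 25/13 = 11.11322.

11.1132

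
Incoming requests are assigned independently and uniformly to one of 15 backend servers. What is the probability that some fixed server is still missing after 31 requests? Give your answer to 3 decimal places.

0.118

Each request misses the fixed server with probability (15-1)/15 = 14/15, independently.
P(still missing after 31) = (14/15)^31 = 0.1178.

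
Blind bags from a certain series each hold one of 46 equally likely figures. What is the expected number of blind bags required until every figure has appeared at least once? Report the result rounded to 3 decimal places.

After k distinct figures have appeared, the next blind bag gives a new one with probability (46-k)/46, so the expected wait for the (k+1)-th is 46/(46-k).
E[T] = 46/46 + 46/45 + 46/44 + ... + 46/2 + 46/1 = 46·H_{46}.
H_{46} = 4.4167, so E[T] = 203.1676.

203.168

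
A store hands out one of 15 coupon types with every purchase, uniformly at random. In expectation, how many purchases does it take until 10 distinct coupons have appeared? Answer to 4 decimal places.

Going from k to k+1 distinct takes a geometric number of purchases with mean 15/(15-k).
Sum over k = 0,...,9: E = 15/15 + 15/14 + 15/13 + ... + 15/7 + 15/6 = 15.52343.

15.5234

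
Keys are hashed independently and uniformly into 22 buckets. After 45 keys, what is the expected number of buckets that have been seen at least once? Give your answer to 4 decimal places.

19.2881

For each bucket, P(seen in 45 keys) = 1 - (21/22)^45 = 0.87673.
By linearity of expectation, E[distinct seen] = 22·(1 - (21/22)^45) = 19.28812.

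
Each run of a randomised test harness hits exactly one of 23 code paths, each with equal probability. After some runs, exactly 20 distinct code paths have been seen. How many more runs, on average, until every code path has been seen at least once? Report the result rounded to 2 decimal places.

42.17

The wait to go from k to k+1 distinct code paths is geometric with mean 23/(23-k).
Sum over k = 20,...,22: E = 23/3 + 23/2 + 23/1 = 42.167.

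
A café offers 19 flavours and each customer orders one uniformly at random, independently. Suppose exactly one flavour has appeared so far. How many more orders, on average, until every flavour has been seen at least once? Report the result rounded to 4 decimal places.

66.4071

From k distinct to k+1 distinct takes on average 19/(19-k) orders.
Sum over k = 1,...,18: E = 19/18 + 19/17 + 19/16 + ... + 19/2 + 19/1 = 66.40705.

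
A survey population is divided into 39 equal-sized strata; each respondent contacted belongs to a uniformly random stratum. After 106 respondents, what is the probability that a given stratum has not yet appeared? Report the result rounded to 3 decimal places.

0.064

Each respondent misses the fixed stratum with probability (39-1)/39 = 38/39, independently.
P(still missing after 106) = (38/39)^106 = 0.0637.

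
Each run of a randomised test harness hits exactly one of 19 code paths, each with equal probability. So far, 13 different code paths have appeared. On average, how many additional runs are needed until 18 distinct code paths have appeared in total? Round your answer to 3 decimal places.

The wait to go from k to k+1 distinct code paths is geometric with mean 19/(19-k).
Sum over k = 13,...,17: E = 19/6 + 19/5 + 19/4 + 19/3 + 19/2 = 27.5500.

27.550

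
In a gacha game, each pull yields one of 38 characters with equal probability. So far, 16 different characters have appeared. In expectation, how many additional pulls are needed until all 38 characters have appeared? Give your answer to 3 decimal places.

140.251

With k distinct characters already seen, the next new one takes an expected 38/(38-k) pulls.
Sum over k = 16,...,37: E = 38/22 + 38/21 + 38/20 + ... + 38/2 + 38/1 = 140.2509.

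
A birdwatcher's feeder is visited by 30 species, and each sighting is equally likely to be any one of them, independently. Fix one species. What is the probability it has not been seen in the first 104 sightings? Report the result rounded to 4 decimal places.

0.0294

Each sighting misses the fixed species with probability (30-1)/30 = 29/30, independently.
P(still missing after 104) = (29/30)^104 = 0.02943.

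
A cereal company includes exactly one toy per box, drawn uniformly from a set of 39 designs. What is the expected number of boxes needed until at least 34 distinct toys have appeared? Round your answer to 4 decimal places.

76.8382

Going from k to k+1 distinct takes a geometric number of boxes with mean 39/(39-k).
Sum over k = 0,...,33: E = 39/39 + 39/38 + 39/37 + ... + 39/7 + 39/6 = 76.83818.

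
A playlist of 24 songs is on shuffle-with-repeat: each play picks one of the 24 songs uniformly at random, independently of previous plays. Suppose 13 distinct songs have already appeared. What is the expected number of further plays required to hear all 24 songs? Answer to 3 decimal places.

The wait to go from k to k+1 distinct songs is geometric with mean 24/(24-k).
Sum over k = 13,...,23: E = 24/11 + 24/10 + 24/9 + ... + 24/2 + 24/1 = 72.4771.

72.477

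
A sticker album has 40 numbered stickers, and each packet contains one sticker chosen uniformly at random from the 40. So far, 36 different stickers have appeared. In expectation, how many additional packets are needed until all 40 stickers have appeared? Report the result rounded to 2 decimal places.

With k distinct stickers already seen, the next new one takes an expected 40/(40-k) packets.
Sum over k = 36,...,39: E = 40/4 + 40/3 + 40/2 + 40/1 = 83.333.

83.33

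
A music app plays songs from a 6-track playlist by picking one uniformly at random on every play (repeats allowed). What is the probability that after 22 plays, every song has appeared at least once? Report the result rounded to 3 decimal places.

0.893

By inclusion–exclusion over which songs are missing,
P(all seen) = Σ_{j=0}^{6} (-1)^j C(6,j)((6-j)/6)^22
= 1.0000 - 0.1087 + 0.0020 - 0.0000 + 0.0000 - 0.0000 + 0.0000
= 0.8933.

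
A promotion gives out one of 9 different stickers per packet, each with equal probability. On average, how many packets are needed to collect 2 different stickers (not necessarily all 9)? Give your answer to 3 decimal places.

2.125

Going from k to k+1 distinct takes a geometric number of packets with mean 9/(9-k).
Sum over k = 0,...,1: E = 9/9 + 9/8 = 2.1250.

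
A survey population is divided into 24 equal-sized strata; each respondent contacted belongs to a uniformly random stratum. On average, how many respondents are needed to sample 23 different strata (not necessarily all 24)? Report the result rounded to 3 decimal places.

Going from k to k+1 distinct takes a geometric number of respondents with mean 24/(24-k).
Sum over k = 0,...,22: E = 24/24 + 24/23 + 24/22 + ... + 24/3 + 24/2 = 66.6230.

66.623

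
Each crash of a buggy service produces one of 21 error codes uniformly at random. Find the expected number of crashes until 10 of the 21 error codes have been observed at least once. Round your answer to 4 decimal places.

13.1351

Going from k to k+1 distinct takes a geometric number of crashes with mean 21/(21-k).
Sum over k = 0,...,9: E = 21/21 + 21/20 + 21/19 + ... + 21/13 + 21/12 = 13.13511.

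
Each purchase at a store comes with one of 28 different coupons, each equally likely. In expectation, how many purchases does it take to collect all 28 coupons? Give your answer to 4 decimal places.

The wait to go from k to k+1 distinct coupons is geometric with mean 28/(28-k).
E[T] = 28/28 + 28/27 + 28/26 + ... + 28/2 + 28/1 = 28·H_{28}.
H_{28} = 3.92717, so E[T] = 109.96079.

109.9608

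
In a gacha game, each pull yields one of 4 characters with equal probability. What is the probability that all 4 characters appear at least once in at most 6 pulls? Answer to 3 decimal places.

Let A_i be the event that character i is missing after 6 pulls. By inclusion–exclusion on the A_i,
P(all seen) = Σ_{j=0}^{4} (-1)^j C(4,j)((4-j)/4)^6
= 1.0000 - 0.7119 + 0.0938 - 0.0010 + 0.0000
= 0.3809.

0.381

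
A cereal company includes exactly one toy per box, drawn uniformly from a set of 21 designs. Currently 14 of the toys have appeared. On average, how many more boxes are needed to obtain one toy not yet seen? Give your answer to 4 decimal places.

3.0000

Each box yields a new toy with probability (21-14)/21 = 7/21, so the wait is geometric with mean 21/7.
E = 21/7 = 3.00000.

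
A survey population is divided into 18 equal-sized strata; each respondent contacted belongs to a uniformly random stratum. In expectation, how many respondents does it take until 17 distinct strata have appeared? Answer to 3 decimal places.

44.912

With k distinct strata already seen, the next new one arrives after an expected 18/(18-k) respondents.
Sum over k = 0,...,16: E = 18/18 + 18/17 + 18/16 + ... + 18/3 + 18/2 = 44.9119.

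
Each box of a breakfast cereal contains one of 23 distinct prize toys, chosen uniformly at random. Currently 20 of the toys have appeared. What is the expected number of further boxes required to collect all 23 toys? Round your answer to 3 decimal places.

42.167

With k distinct toys already seen, the next new one takes an expected 23/(23-k) boxes.
Sum over k = 20,...,22: E = 23/3 + 23/2 + 23/1 = 42.1667.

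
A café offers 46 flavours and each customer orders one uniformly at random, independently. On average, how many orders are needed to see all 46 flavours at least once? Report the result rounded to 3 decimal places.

After k distinct flavours have appeared, the next order gives a new one with probability (46-k)/46, so the expected wait for the (k+1)-th is 46/(46-k).
E[T] = 46/46 + 46/45 + 46/44 + ... + 46/2 + 46/1 = 46·H_{46}.
H_{46} = 4.4167, so E[T] = 203.1676.

203.168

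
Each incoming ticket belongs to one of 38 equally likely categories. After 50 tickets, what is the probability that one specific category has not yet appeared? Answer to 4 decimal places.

On each ticket the fixed category fails to appear with probability 37/38.
P(still missing after 50) = (37/38)^50 = 0.26358.

0.2636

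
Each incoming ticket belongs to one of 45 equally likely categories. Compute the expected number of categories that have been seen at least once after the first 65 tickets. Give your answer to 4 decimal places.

34.5571

For each category, P(seen in 65 tickets) = 1 - (44/45)^65 = 0.76793.
By linearity of expectation, E[distinct seen] = 45·(1 - (44/45)^65) = 34.55705.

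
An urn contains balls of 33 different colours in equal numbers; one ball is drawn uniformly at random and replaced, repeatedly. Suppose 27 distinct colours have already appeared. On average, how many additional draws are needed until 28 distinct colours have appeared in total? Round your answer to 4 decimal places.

With k distinct colours already seen, the next new one takes an expected 33/(33-k) draws.
Only the k = 27 term is needed: E = 33/6 = 5.50000.

5.5000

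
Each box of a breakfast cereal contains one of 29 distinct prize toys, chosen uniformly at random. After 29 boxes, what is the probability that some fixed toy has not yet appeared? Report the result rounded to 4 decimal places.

0.3614

Each box misses the fixed toy with probability (29-1)/29 = 28/29, independently.
P(still missing after 29) = (28/29)^29 = 0.36144.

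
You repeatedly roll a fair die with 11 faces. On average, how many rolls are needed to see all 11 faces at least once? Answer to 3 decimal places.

33.219

The wait to go from k to k+1 distinct faces is geometric with mean 11/(11-k).
E[T] = 11/11 + 11/10 + 11/9 + ... + 11/2 + 11/1 = 11·H_{11}.
H_{11} = 3.0199, so E[T] = 33.2187.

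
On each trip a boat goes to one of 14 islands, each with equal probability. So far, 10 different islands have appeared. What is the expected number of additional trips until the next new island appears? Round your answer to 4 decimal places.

Each trip yields a new island with probability (14-10)/14 = 4/14, so the wait is geometric with mean 14/4.
E = 14/4 = 3.50000.

3.5000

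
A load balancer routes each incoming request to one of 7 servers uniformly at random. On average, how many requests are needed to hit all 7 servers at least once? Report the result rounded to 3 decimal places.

The wait to go from k to k+1 distinct servers is geometric with mean 7/(7-k).
E[T] = 7/7 + 7/6 + 7/5 + ... + 7/2 + 7/1 = 7·H_{7}.
H_{7} = 2.5929, so E[T] = 18.1500.

18.150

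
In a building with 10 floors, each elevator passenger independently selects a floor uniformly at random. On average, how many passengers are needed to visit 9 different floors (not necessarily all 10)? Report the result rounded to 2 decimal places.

19.29

Going from k to k+1 distinct takes a geometric number of passengers with mean 10/(10-k).
Sum over k = 0,...,8: E = 10/10 + 10/9 + 10/8 + ... + 10/3 + 10/2 = 19.290.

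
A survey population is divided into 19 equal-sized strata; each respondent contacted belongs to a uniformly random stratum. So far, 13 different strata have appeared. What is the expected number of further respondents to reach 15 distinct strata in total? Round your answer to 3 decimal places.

6.967

With k distinct strata already seen, the next new one takes an expected 19/(19-k) respondents.
Sum over k = 13,...,14: E = 19/6 + 19/5 = 6.9667.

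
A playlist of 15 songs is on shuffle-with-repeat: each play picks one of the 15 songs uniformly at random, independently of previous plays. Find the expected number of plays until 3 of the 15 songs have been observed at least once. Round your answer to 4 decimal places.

3.2253

Going from k to k+1 distinct takes a geometric number of plays with mean 15/(15-k).
Sum over k = 0,...,2: E = 15/15 + 15/14 + 15/13 = 3.22527.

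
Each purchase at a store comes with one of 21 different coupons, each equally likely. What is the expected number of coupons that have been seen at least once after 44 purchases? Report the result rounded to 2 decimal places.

18.55

For each coupon, P(seen in 44 purchases) = 1 - (20/21)^44 = 0.883.
By linearity of expectation, E[distinct seen] = 21·(1 - (20/21)^44) = 18.546.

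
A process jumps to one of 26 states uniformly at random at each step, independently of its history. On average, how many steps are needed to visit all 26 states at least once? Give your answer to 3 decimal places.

100.215

After k distinct states have appeared, the next step gives a new one with probability (26-k)/26, so the expected wait for the (k+1)-th is 26/(26-k).
E[T] = 26/26 + 26/25 + 26/24 + ... + 26/2 + 26/1 = 26·H_{26}.
H_{26} = 3.8544, so E[T] = 100.2149.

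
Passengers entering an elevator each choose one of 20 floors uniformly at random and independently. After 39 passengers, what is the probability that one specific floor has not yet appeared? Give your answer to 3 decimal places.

0.135

Each passenger misses the fixed floor with probability (20-1)/20 = 19/20, independently.
P(still missing after 39) = (19/20)^39 = 0.1353.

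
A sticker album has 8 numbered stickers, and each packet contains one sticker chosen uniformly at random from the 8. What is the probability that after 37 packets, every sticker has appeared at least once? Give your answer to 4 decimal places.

0.9435

Let A_i be the event that sticker i is missing after 37 packets. By inclusion–exclusion on the A_i,
P(all seen) = Σ_{j=0}^{8} (-1)^j C(8,j)((8-j)/8)^37
= 1.00000 - 0.05720 + 0.00067 - 0.00000 + 0.00000 - 0.00000 + 0.00000 - 0.00000 + 0.00000
= 0.94347.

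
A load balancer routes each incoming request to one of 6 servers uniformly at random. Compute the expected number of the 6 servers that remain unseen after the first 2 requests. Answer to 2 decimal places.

For each server, P(unseen after 2) = (5/6)^2 = 0.694.
By linearity of expectation, E[unseen] = 6·(5/6)^2 = 4.167.

4.17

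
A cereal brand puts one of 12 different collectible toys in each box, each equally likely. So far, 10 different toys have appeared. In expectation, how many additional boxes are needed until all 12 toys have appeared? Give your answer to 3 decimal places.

With k distinct toys already seen, the next new one takes an expected 12/(12-k) boxes.
Sum over k = 10,...,11: E = 12/2 + 12/1 = 18.0000.

18.000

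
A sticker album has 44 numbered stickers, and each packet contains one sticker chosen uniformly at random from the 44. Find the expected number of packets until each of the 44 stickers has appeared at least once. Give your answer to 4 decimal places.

192.3999

Split into phases: going from k distinct to k+1 distinct takes on average 44/(44-k) packets.
E[T] = 44/44 + 44/43 + 44/42 + ... + 44/2 + 44/1 = 44·H_{44}.
H_{44} = 4.37273, so E[T] = 192.39994.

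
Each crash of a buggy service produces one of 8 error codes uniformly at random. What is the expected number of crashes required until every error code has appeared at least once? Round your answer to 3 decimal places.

21.743

The wait to go from k to k+1 distinct error codes is geometric with mean 8/(8-k).
E[T] = 8/8 + 8/7 + 8/6 + ... + 8/2 + 8/1 = 8·H_{8}.
H_{8} = 2.7179, so E[T] = 21.7429.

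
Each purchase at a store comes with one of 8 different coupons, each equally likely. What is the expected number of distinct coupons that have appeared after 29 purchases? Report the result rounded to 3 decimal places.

For each coupon, P(seen in 29 purchases) = 1 - (7/8)^29 = 0.9792.
By linearity of expectation, E[distinct seen] = 8·(1 - (7/8)^29) = 7.8335.

7.834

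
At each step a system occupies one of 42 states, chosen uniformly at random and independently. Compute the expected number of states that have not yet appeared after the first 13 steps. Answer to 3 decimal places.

For each state, P(unseen after 13) = (41/42)^13 = 0.7311.
By linearity of expectation, E[unseen] = 42·(41/42)^13 = 30.7043.

30.704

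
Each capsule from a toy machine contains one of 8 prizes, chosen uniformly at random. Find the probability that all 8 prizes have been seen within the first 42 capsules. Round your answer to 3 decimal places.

0.971

By inclusion–exclusion over which prizes are missing,
P(all seen) = Σ_{j=0}^{8} (-1)^j C(8,j)((8-j)/8)^42
= 1.0000 - 0.0293 + 0.0002 - 0.0000 + 0.0000 - 0.0000 + 0.0000 - 0.0000 + 0.0000
= 0.9708.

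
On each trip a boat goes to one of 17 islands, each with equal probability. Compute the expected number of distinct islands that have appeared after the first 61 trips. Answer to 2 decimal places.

For each island, P(seen in 61 trips) = 1 - (16/17)^61 = 0.975.
By linearity of expectation, E[distinct seen] = 17·(1 - (16/17)^61) = 16.579.

16.58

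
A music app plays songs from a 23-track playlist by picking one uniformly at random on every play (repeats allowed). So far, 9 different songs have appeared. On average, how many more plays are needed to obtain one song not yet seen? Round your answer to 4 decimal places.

1.6429

The number of plays until the next new song is geometric with success probability 14/23, so its mean is 23/14.
E = 23/14 = 1.64286.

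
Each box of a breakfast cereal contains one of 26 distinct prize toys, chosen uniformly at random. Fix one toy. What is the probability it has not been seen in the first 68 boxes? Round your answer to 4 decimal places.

Each box misses the fixed toy with probability (26-1)/26 = 25/26, independently.
P(still missing after 68) = (25/26)^68 = 0.06946.

0.0695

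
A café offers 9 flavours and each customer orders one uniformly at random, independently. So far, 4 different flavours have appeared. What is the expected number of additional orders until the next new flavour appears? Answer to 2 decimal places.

Each order yields a new flavour with probability (9-4)/9 = 5/9, so the wait is geometric with mean 9/5.
E = 9/5 = 1.800.

1.80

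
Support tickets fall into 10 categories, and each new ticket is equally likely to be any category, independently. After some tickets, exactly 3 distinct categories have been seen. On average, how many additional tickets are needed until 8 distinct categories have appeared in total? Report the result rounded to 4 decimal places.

10.9286

With k distinct categories already seen, the next new one takes an expected 10/(10-k) tickets.
Sum over k = 3,...,7: E = 10/7 + 10/6 + 10/5 + 10/4 + 10/3 = 10.92857.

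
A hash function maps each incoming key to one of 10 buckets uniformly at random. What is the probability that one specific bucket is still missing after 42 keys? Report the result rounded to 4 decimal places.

Each key misses the fixed bucket with probability (10-1)/10 = 9/10, independently.
P(still missing after 42) = (9/10)^42 = 0.01197.

0.0120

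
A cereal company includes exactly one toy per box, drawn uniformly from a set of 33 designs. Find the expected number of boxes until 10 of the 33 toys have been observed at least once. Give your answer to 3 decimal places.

With k distinct toys already seen, the next new one arrives after an expected 33/(33-k) boxes.
Sum over k = 0,...,9: E = 33/33 + 33/32 + 33/31 + ... + 33/25 + 33/24 = 11.6987.

11.699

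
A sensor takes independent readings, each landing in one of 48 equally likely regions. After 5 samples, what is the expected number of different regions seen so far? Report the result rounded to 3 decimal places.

For each region, P(seen in 5 samples) = 1 - (47/48)^5 = 0.0999.
By linearity of expectation, E[distinct seen] = 48·(1 - (47/48)^5) = 4.7960.

4.796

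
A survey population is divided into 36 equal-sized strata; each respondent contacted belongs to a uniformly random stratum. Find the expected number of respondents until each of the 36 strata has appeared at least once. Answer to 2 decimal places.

Split into phases: going from k distinct to k+1 distinct takes on average 36/(36-k) respondents.
E[T] = 36/36 + 36/35 + 36/34 + ... + 36/2 + 36/1 = 36·H_{36}.
H_{36} = 4.175, so E[T] = 150.284.

150.28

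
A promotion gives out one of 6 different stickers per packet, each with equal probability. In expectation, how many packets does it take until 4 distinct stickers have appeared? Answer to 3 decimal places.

5.700

With k distinct stickers already seen, the next new one arrives after an expected 6/(6-k) packets.
Sum over k = 0,...,3: E = 6/6 + 6/5 + 6/4 + 6/3 = 5.7000.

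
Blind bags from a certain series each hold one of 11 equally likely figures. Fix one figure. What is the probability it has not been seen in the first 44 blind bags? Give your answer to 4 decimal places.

On each blind bag the fixed figure fails to appear with probability 10/11.
P(still missing after 44) = (10/11)^44 = 0.01509.

0.0151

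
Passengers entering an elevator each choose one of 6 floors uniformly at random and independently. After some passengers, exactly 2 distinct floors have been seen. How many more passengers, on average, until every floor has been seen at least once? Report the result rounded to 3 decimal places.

With k distinct floors already seen, the next new one takes an expected 6/(6-k) passengers.
Sum over k = 2,...,5: E = 6/4 + 6/3 + 6/2 + 6/1 = 12.5000.

12.500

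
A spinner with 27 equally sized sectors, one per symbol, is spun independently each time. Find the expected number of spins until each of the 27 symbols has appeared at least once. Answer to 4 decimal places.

105.0693

The wait to go from k to k+1 distinct symbols is geometric with mean 27/(27-k).
E[T] = 27/27 + 27/26 + 27/25 + ... + 27/2 + 27/1 = 27·H_{27}.
H_{27} = 3.89146, so E[T] = 105.06933.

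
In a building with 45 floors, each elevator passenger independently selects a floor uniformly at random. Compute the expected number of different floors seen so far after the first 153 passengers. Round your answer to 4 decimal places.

For each floor, P(seen in 153 passengers) = 1 - (44/45)^153 = 0.96788.
By linearity of expectation, E[distinct seen] = 45·(1 - (44/45)^153) = 43.55470.

43.5547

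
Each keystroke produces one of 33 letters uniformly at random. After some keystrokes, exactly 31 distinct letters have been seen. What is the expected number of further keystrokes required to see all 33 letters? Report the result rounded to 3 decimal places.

The wait to go from k to k+1 distinct letters is geometric with mean 33/(33-k).
Sum over k = 31,...,32: E = 33/2 + 33/1 = 49.5000.

49.500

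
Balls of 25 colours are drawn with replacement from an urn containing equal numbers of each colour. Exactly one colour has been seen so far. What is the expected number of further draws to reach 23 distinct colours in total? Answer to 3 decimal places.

With k distinct colours already seen, the next new one takes an expected 25/(25-k) draws.
Sum over k = 1,...,22: E = 25/24 + 25/23 + 25/22 + ... + 25/4 + 25/3 = 56.8990.

56.899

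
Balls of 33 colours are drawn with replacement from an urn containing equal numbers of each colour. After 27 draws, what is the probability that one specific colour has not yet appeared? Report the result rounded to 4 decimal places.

Each draw misses the fixed colour with probability (33-1)/33 = 32/33, independently.
P(still missing after 27) = (32/33)^27 = 0.43569.

0.4357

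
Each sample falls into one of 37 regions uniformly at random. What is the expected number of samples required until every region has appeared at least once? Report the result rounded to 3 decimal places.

155.459

Split into phases: going from k distinct to k+1 distinct takes on average 37/(37-k) samples.
E[T] = 37/37 + 37/36 + 37/35 + ... + 37/2 + 37/1 = 37·H_{37}.
H_{37} = 4.2016, so E[T] = 155.4587.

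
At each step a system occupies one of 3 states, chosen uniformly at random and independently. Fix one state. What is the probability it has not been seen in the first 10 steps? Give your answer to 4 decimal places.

0.0173

Each step misses the fixed state with probability (3-1)/3 = 2/3, independently.
P(still missing after 10) = (2/3)^10 = 0.01734.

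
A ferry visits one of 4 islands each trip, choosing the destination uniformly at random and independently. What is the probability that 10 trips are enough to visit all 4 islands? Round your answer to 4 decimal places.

Let A_i be the event that island i is missing after 10 trips. By inclusion–exclusion on the A_i,
P(all seen) = Σ_{j=0}^{4} (-1)^j C(4,j)((4-j)/4)^10
= 1.00000 - 0.22525 + 0.00586 - 0.00000 + 0.00000
= 0.78060.

0.7806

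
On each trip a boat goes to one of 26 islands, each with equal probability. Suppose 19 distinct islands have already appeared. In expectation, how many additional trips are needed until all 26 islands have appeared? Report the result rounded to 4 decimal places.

From k distinct to k+1 distinct takes on average 26/(26-k) trips.
Sum over k = 19,...,25: E = 26/7 + 26/6 + 26/5 + ... + 26/2 + 26/1 = 67.41429.

67.4143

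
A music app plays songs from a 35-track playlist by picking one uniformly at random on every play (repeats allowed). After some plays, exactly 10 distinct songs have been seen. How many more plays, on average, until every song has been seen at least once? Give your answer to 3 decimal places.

With k distinct songs already seen, the next new one takes an expected 35/(35-k) plays.
Sum over k = 10,...,34: E = 35/25 + 35/24 + 35/23 + ... + 35/2 + 35/1 = 133.5585.

133.559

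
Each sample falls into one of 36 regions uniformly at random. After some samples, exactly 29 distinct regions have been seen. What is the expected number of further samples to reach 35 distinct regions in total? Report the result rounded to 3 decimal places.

The wait to go from k to k+1 distinct regions is geometric with mean 36/(36-k).
Sum over k = 29,...,34: E = 36/7 + 36/6 + 36/5 + 36/4 + 36/3 + 36/2 = 57.3429.

57.343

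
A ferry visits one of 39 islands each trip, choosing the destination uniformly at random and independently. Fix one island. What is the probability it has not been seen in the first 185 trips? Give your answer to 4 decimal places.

0.0082

Each trip misses the fixed island with probability (39-1)/39 = 38/39, independently.
P(still missing after 185) = (38/39)^185 = 0.00818.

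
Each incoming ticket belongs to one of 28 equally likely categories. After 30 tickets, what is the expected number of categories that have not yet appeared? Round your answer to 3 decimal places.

For each category, P(unseen after 30) = (27/28)^30 = 0.3359.
By linearity of expectation, E[unseen] = 28·(27/28)^30 = 9.4044.

9.404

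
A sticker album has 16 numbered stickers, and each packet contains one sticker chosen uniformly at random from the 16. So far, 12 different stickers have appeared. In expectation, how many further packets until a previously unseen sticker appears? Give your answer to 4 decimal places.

4.0000

The number of packets until the next new sticker is geometric with success probability 4/16, so its mean is 16/4.
E = 16/4 = 4.00000.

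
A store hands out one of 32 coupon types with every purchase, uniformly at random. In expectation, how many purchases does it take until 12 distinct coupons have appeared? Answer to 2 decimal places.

14.74

Going from k to k+1 distinct takes a geometric number of purchases with mean 32/(32-k).
Sum over k = 0,...,11: E = 32/32 + 32/31 + 32/30 + ... + 32/22 + 32/21 = 14.744.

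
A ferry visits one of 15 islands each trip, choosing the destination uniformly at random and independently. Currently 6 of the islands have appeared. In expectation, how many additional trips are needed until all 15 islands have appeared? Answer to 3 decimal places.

42.435

The wait to go from k to k+1 distinct islands is geometric with mean 15/(15-k).
Sum over k = 6,...,14: E = 15/9 + 15/8 + 15/7 + ... + 15/2 + 15/1 = 42.4345.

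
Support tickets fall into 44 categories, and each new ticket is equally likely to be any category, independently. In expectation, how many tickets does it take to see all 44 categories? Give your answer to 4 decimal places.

After k distinct categories have appeared, the next ticket gives a new one with probability (44-k)/44, so the expected wait for the (k+1)-th is 44/(44-k).
E[T] = 44/44 + 44/43 + 44/42 + ... + 44/2 + 44/1 = 44·H_{44}.
H_{44} = 4.37273, so E[T] = 192.39994.

192.3999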